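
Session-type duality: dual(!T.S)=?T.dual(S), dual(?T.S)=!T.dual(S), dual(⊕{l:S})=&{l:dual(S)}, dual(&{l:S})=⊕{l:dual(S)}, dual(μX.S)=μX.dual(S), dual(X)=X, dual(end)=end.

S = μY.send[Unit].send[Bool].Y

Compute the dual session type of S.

μY.recv[Unit].recv[Bool].Y

μY ↦ μY  (μ self-dual)
  send[Unit] ↦ recv[Unit]
    send[Bool] ↦ recv[Bool]
      Y self-dual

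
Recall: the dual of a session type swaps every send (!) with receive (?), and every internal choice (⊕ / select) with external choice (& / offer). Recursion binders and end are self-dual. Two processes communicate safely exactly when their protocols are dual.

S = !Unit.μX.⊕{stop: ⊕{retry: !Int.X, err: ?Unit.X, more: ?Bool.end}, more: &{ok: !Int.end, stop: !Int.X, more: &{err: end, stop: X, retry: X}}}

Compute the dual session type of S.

!Unit → ?Unit
  μX → μX  (rec unchanged)
    ⊕{stop,more} → &{stop,more}  (internal→external)
      case stop:
        ⊕{retry,err,more} → &{retry,err,more}  (internal→external)
          case retry:
            !Int → ?Int
              X self-dual
          case err:
            ?Unit → !Unit
              X self-dual
          case more:
            ?Bool → !Bool
              end self-dual
      case more:
        &{ok,stop,more} → ⊕{ok,stop,more}  (offer→select)
          case ok:
            !Int → ?Int
              end self-dual
          case stop:
            !Int → ?Int
              X self-dual
          case more:
            &{err,stop,retry} → ⊕{err,stop,retry}  (offer→select)
              case err:
                end self-dual
              case stop:
                X self-dual
              case retry:
                X self-dual

?Unit.μX.&{stop: &{retry: ?Int.X, err: !Unit.X, more: !Bool.end}, more: ⊕{ok: ?Int.end, stop: ?Int.X, more: ⊕{err: end, stop: X, retry: X}}}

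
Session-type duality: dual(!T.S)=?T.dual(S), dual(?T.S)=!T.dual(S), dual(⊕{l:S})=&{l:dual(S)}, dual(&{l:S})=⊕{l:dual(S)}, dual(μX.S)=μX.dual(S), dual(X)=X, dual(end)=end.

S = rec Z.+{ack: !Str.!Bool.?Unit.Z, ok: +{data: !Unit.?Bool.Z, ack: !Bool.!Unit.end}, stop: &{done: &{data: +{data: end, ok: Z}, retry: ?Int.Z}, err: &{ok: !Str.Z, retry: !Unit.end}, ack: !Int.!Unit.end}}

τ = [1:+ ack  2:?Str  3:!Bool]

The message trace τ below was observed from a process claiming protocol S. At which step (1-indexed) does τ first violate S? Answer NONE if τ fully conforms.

2

@1 + ack  ok  state: !Str.!Bool.?Unit.rec Z.…
@2 got ?Str, protocol expects !Str  ✗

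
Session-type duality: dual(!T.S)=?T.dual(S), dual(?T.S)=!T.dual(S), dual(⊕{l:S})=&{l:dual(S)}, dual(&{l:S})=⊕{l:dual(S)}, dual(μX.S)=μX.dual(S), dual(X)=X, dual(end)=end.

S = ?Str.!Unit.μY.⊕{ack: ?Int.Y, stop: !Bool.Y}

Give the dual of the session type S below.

?Str = !Str
  !Unit = ?Unit
    μY = μY  (binder kept)
      ⊕{ack,stop} = &{ack,stop}  (⊕→&)
        [ack]
          ?Int = !Int
            dual(Y) = Y
        [stop]
          !Bool = ?Bool
            dual(Y) = Y

!Str.?Unit.μY.&{ack: !Int.Y, stop: ?Bool.Y}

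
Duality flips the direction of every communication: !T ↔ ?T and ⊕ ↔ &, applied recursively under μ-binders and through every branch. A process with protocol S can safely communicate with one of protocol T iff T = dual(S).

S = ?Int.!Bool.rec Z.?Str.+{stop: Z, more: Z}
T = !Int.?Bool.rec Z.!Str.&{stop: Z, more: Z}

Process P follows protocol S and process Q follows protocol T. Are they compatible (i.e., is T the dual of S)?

?Int | !Int  match
  !Bool | ?Bool  match
    rec Z | rec Z  match (μ self-dual)
      ?Str | !Str  match
        +{stop,more} | &{stop,more}  match label sets agree
          • stop:
            Z | Z  match
          • more:
            Z | Z  match

YES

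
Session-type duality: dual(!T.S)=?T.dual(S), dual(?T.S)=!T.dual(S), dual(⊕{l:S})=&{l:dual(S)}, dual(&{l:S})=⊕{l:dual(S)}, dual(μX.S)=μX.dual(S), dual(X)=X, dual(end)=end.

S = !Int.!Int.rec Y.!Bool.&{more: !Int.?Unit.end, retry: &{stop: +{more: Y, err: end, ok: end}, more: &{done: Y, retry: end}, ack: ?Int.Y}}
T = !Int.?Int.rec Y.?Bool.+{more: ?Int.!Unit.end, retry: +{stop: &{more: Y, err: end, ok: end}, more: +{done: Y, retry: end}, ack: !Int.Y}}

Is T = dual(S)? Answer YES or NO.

NO

!Int ‖ !Int  ✗ same direction on both sides — not dual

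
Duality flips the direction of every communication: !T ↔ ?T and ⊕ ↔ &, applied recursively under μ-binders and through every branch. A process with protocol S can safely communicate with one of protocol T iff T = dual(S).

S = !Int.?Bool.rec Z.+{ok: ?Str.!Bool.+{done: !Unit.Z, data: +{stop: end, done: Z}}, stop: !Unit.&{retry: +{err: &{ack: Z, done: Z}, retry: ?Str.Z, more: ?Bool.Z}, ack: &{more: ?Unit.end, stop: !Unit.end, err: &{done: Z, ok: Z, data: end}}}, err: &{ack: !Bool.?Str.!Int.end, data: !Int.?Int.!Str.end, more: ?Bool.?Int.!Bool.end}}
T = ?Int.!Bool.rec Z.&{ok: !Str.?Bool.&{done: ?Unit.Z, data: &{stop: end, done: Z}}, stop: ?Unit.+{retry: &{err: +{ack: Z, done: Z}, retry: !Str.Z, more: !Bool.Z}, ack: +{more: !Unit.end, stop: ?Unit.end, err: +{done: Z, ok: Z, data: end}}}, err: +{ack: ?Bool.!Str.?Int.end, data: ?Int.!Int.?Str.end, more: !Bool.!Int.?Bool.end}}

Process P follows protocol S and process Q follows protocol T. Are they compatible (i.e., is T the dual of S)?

YES

!Int ‖ ?Int  ok
  ?Bool ‖ !Bool  ok
    rec Z ‖ rec Z  ok (μ self-dual)
      +{ok,stop,err} ‖ &{ok,stop,err}  ok same labels
        • ok:
          ?Str ‖ !Str  ok
            !Bool ‖ ?Bool  ok
              +{done,data} ‖ &{done,data}  ok same labels
                • done:
                  !Unit ‖ ?Unit  ok
                    Z ‖ Z  ok
                • data:
                  +{stop,done} ‖ &{stop,done}  ok same labels
                    • stop:
                      end ‖ end  ok
                    • done:
                      Z ‖ Z  ok
        • stop:
          !Unit ‖ ?Unit  ok
            &{retry,ack} ‖ +{retry,ack}  ok same labels
              • retry:
                +{err,retry,more} ‖ &{err,retry,more}  ok same labels
                  • err:
                    &{ack,done} ‖ +{ack,done}  ok same labels
                      • ack:
                        Z ‖ Z  ok
                      • done:
                        Z ‖ Z  ok
                  • retry:
                    ?Str ‖ !Str  ok
                      Z ‖ Z  ok
                  • more:
                    ?Bool ‖ !Bool  ok
                      Z ‖ Z  ok
              • ack:
                &{more,stop,err} ‖ +{more,stop,err}  ok same labels
                  • more:
                    ?Unit ‖ !Unit  ok
                      end ‖ end  ok
                  • stop:
                    !Unit ‖ ?Unit  ok
                      end ‖ end  ok
                  • err:
                    &{done,ok,data} ‖ +{done,ok,data}  ok same labels
                      • done:
                        Z ‖ Z  ok
                      • ok:
                        Z ‖ Z  ok
                      • data:
                        end ‖ end  ok
        • err:
          &{ack,data,more} ‖ +{ack,data,more}  ok same labels
            • ack:
              !Bool ‖ ?Bool  ok
                ?Str ‖ !Str  ok
                  !Int ‖ ?Int  ok
                    end ‖ end  ok
            • data:
              !Int ‖ ?Int  ok
                ?Int ‖ !Int  ok
                  !Str ‖ ?Str  ok
                    end ‖ end  ok
            • more:
              ?Bool ‖ !Bool  ok
                ?Int ‖ !Int  ok
                  !Bool ‖ ?Bool  ok
                    end ‖ end  ok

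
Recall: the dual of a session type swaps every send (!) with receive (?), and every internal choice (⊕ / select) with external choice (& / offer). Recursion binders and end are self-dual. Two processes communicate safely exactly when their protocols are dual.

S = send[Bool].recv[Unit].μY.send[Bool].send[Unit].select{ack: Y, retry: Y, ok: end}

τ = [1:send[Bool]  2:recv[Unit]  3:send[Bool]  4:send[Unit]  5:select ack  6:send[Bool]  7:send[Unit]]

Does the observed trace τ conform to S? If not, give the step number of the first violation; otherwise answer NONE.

[1] send[Bool]  ok  cont: recv[Unit].μY.…
[2] recv[Unit]  ok  cont: μY.…
[3] send[Bool]  ok  cont: send[Unit].select{ack: μY.…, retry: μY.…, ok: end}
[4] send[Unit]  ok  cont: select{ack: μY.…, retry: μY.…, ok: end}
[5] select ack  ok  cont: μY.…
[6] send[Bool]  ok  cont: send[Unit].select{ack: μY.…, retry: μY.…, ok: end}
[7] send[Unit]  ok  cont: select{ack: μY.…, retry: μY.…, ok: end}
trace exhausted — no violation

NONE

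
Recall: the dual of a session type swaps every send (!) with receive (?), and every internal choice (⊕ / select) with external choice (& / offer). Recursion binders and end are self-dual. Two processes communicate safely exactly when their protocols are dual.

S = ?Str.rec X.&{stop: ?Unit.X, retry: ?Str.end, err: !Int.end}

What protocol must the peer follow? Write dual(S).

!Str.rec X.+{stop: !Unit.X, retry: !Str.end, err: ?Int.end}

?Str ↦ !Str
  rec X ↦ rec X  (binder kept)
    &{stop,retry,err} ↦ +{stop,retry,err}  (external→internal)
      case stop:
        ?Unit ↦ !Unit
          X self-dual
      case retry:
        ?Str ↦ !Str
          end self-dual
      case err:
        !Int ↦ ?Int
          end self-dual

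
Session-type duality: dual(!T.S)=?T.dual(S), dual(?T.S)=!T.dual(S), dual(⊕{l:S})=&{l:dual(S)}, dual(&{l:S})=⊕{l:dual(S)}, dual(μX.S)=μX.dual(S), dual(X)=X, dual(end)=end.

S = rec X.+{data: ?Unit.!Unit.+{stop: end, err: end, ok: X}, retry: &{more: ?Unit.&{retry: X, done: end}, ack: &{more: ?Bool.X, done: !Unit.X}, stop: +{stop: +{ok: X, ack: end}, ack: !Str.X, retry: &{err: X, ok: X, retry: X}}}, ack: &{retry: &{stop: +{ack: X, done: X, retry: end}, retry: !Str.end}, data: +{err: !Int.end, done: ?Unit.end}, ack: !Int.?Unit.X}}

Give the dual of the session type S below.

rec X ↦ rec X  (binder kept)
  +{data,retry,ack} ↦ &{data,retry,ack}  (select→offer)
    • data:
      ?Unit ↦ !Unit
        !Unit ↦ ?Unit
          +{stop,err,ok} ↦ &{stop,err,ok}  (select→offer)
            • stop:
              dual(end) = end
            • err:
              dual(end) = end
            • ok:
              dual(X) = X
    • retry:
      &{more,ack,stop} ↦ +{more,ack,stop}  (external→internal)
        • more:
          ?Unit ↦ !Unit
            &{retry,done} ↦ +{retry,done}  (external→internal)
              • retry:
                dual(X) = X
              • done:
                dual(end) = end
        • ack:
          &{more,done} ↦ +{more,done}  (external→internal)
            • more:
              ?Bool ↦ !Bool
                dual(X) = X
            • done:
              !Unit ↦ ?Unit
                dual(X) = X
        • stop:
          +{stop,ack,retry} ↦ &{stop,ack,retry}  (select→offer)
            • stop:
              +{ok,ack} ↦ &{ok,ack}  (select→offer)
                • ok:
                  dual(X) = X
                • ack:
                  dual(end) = end
            • ack:
              !Str ↦ ?Str
                dual(X) = X
            • retry:
              &{err,ok,retry} ↦ +{err,ok,retry}  (external→internal)
                • err:
                  dual(X) = X
                • ok:
                  dual(X) = X
                • retry:
                  dual(X) = X
    • ack:
      &{retry,data,ack} ↦ +{retry,data,ack}  (external→internal)
        • retry:
          &{stop,retry} ↦ +{stop,retry}  (external→internal)
            • stop:
              +{ack,done,retry} ↦ &{ack,done,retry}  (select→offer)
                • ack:
                  dual(X) = X
                • done:
                  dual(X) = X
                • retry:
                  dual(end) = end
            • retry:
              !Str ↦ ?Str
                dual(end) = end
        • data:
          +{err,done} ↦ &{err,done}  (select→offer)
            • err:
              !Int ↦ ?Int
                dual(end) = end
            • done:
              ?Unit ↦ !Unit
                dual(end) = end
        • ack:
          !Int ↦ ?Int
            ?Unit ↦ !Unit
              dual(X) = X

rec X.&{data: !Unit.?Unit.&{stop: end, err: end, ok: X}, retry: +{more: !Unit.+{retry: X, done: end}, ack: +{more: !Bool.X, done: ?Unit.X}, stop: &{stop: &{ok: X, ack: end}, ack: ?Str.X, retry: +{err: X, ok: X, retry: X}}}, ack: +{retry: +{stop: &{ack: X, done: X, retry: end}, retry: ?Str.end}, data: &{err: ?Int.end, done: !Unit.end}, ack: ?Int.!Unit.X}}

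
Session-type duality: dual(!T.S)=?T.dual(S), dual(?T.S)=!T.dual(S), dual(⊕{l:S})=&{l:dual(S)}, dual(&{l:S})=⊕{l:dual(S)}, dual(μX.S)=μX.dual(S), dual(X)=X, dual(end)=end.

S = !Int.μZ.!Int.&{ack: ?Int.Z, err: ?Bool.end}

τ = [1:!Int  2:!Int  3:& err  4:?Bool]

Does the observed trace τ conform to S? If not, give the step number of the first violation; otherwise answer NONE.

NONE

step 1: !Int  ok  now at μZ.…
step 2: !Int  ok  now at &{ack: ?Int.μZ.…, err: ?Bool.end}
step 3: & err  ok  now at ?Bool.end
step 4: ?Bool  ok  now at end
τ conforms to S (length 4)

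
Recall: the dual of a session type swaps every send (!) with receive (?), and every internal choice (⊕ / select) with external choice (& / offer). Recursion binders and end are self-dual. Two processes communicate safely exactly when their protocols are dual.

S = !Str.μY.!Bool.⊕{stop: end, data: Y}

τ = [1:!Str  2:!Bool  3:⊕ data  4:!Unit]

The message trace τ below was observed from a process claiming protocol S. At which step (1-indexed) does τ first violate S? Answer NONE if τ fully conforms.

4

step 1: !Str  match  state: μY.…
step 2: !Bool  match  state: ⊕{stop: end, data: μY.…}
step 3: ⊕ data  match  state: μY.…
step 4: got !Unit, protocol expects !Bool  ✗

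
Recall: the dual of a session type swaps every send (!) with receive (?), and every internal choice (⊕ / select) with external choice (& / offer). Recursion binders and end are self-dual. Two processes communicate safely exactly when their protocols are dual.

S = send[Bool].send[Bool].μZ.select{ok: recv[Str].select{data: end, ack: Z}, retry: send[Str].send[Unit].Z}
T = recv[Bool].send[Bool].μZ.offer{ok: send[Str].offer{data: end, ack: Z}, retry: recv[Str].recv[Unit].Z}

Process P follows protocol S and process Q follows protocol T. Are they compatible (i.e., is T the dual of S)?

send[Bool] vs recv[Bool]  ✓
  send[Bool] vs send[Bool]  ✗ same direction on both sides — not dual

NO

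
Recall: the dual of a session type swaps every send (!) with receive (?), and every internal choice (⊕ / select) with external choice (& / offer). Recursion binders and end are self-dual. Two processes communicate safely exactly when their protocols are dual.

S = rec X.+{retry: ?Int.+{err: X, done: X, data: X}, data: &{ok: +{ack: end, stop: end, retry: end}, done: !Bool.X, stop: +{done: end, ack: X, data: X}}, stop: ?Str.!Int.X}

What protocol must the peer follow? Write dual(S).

rec X → rec X  (rec unchanged)
  +{retry,data,stop} → &{retry,data,stop}  (select→offer)
    • retry:
      ?Int → !Int
        +{err,done,data} → &{err,done,data}  (select→offer)
          • err:
            X ↦ X
          • done:
            X ↦ X
          • data:
            X ↦ X
    • data:
      &{ok,done,stop} → +{ok,done,stop}  (&→⊕)
        • ok:
          +{ack,stop,retry} → &{ack,stop,retry}  (select→offer)
            • ack:
              end ↦ end
            • stop:
              end ↦ end
            • retry:
              end ↦ end
        • done:
          !Bool → ?Bool
            X ↦ X
        • stop:
          +{done,ack,data} → &{done,ack,data}  (select→offer)
            • done:
              end ↦ end
            • ack:
              X ↦ X
            • data:
              X ↦ X
    • stop:
      ?Str → !Str
        !Int → ?Int
          X ↦ X

rec X.&{retry: !Int.&{err: X, done: X, data: X}, data: +{ok: &{ack: end, stop: end, retry: end}, done: ?Bool.X, stop: &{done: end, ack: X, data: X}}, stop: !Str.?Int.X}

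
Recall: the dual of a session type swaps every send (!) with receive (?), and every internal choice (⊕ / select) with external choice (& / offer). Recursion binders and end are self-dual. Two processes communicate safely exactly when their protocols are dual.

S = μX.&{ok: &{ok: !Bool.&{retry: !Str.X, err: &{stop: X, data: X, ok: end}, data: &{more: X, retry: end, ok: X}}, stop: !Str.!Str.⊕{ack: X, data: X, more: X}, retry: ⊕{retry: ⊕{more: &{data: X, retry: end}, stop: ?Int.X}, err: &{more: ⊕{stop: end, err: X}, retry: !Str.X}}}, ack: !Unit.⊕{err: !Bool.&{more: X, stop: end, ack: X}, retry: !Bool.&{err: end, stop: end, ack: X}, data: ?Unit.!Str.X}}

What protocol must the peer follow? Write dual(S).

μX = μX  (rec unchanged)
  &{ok,ack} = ⊕{ok,ack}  (external→internal)
    [ok]
      &{ok,stop,retry} = ⊕{ok,stop,retry}  (external→internal)
        [ok]
          !Bool = ?Bool
            &{retry,err,data} = ⊕{retry,err,data}  (external→internal)
              [retry]
                !Str = ?Str
                  X ↦ X
              [err]
                &{stop,data,ok} = ⊕{stop,data,ok}  (external→internal)
                  [stop]
                    X ↦ X
                  [data]
                    X ↦ X
                  [ok]
                    end ↦ end
              [data]
                &{more,retry,ok} = ⊕{more,retry,ok}  (external→internal)
                  [more]
                    X ↦ X
                  [retry]
                    end ↦ end
                  [ok]
                    X ↦ X
        [stop]
          !Str = ?Str
            !Str = ?Str
              ⊕{ack,data,more} = &{ack,data,more}  (⊕→&)
                [ack]
                  X ↦ X
                [data]
                  X ↦ X
                [more]
                  X ↦ X
        [retry]
          ⊕{retry,err} = &{retry,err}  (⊕→&)
            [retry]
              ⊕{more,stop} = &{more,stop}  (⊕→&)
                [more]
                  &{data,retry} = ⊕{data,retry}  (external→internal)
                    [data]
                      X ↦ X
                    [retry]
                      end ↦ end
                [stop]
                  ?Int = !Int
                    X ↦ X
            [err]
              &{more,retry} = ⊕{more,retry}  (external→internal)
                [more]
                  ⊕{stop,err} = &{stop,err}  (⊕→&)
                    [stop]
                      end ↦ end
                    [err]
                      X ↦ X
                [retry]
                  !Str = ?Str
                    X ↦ X
    [ack]
      !Unit = ?Unit
        ⊕{err,retry,data} = &{err,retry,data}  (⊕→&)
          [err]
            !Bool = ?Bool
              &{more,stop,ack} = ⊕{more,stop,ack}  (external→internal)
                [more]
                  X ↦ X
                [stop]
                  end ↦ end
                [ack]
                  X ↦ X
          [retry]
            !Bool = ?Bool
              &{err,stop,ack} = ⊕{err,stop,ack}  (external→internal)
                [err]
                  end ↦ end
                [stop]
                  end ↦ end
                [ack]
                  X ↦ X
          [data]
            ?Unit = !Unit
              !Str = ?Str
                X ↦ X

μX.⊕{ok: ⊕{ok: ?Bool.⊕{retry: ?Str.X, err: ⊕{stop: X, data: X, ok: end}, data: ⊕{more: X, retry: end, ok: X}}, stop: ?Str.?Str.&{ack: X, data: X, more: X}, retry: &{retry: &{more: ⊕{data: X, retry: end}, stop: !Int.X}, err: ⊕{more: &{stop: end, err: X}, retry: ?Str.X}}}, ack: ?Unit.&{err: ?Bool.⊕{more: X, stop: end, ack: X}, retry: ?Bool.⊕{err: end, stop: end, ack: X}, data: !Unit.?Str.X}}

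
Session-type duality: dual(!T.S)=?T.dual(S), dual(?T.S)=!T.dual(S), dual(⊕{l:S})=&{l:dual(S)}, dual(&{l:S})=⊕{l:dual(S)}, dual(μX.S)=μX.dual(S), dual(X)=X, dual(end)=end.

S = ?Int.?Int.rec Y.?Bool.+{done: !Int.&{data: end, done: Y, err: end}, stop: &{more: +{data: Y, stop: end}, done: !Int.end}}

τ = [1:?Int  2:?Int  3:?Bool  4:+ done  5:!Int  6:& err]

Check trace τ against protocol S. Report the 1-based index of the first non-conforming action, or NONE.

NONE

step 1: ?Int  ✓  state: ?Int.rec Y.…
step 2: ?Int  ✓  state: rec Y.…
step 3: ?Bool  ✓  state: +{done: !Int.&{data: end, done: rec Y.…, err: end}, stop: &{more: +{data: rec Y.…, stop: end}, done: !Int.end}}
step 4: + done  ✓  state: !Int.&{data: end, done: rec Y.…, err: end}
step 5: !Int  ✓  state: &{data: end, done: rec Y.…, err: end}
step 6: & err  ✓  state: end
all 6 steps conform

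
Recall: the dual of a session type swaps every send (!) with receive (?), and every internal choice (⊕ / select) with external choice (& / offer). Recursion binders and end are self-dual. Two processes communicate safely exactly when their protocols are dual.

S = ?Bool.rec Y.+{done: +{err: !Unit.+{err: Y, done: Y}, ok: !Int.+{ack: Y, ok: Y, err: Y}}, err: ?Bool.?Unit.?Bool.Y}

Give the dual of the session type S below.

!Bool.rec Y.&{done: &{err: ?Unit.&{err: Y, done: Y}, ok: ?Int.&{ack: Y, ok: Y, err: Y}}, err: !Bool.!Unit.!Bool.Y}

?Bool ↦ !Bool
  rec Y ↦ rec Y  (binder kept)
    +{done,err} ↦ &{done,err}  (⊕→&)
      [done]
        +{err,ok} ↦ &{err,ok}  (⊕→&)
          [err]
            !Unit ↦ ?Unit
              +{err,done} ↦ &{err,done}  (⊕→&)
                [err]
                  Y self-dual
                [done]
                  Y self-dual
          [ok]
            !Int ↦ ?Int
              +{ack,ok,err} ↦ &{ack,ok,err}  (⊕→&)
                [ack]
                  Y self-dual
                [ok]
                  Y self-dual
                [err]
                  Y self-dual
      [err]
        ?Bool ↦ !Bool
          ?Unit ↦ !Unit
            ?Bool ↦ !Bool
              Y self-dual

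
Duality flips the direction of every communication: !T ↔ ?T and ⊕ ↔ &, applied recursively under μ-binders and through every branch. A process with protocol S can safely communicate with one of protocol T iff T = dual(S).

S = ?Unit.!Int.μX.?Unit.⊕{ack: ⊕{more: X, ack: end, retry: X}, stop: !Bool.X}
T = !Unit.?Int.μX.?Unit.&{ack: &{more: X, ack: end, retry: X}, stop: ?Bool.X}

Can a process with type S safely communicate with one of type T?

?Unit vs !Unit  ok
  !Int vs ?Int  ok
    μX vs μX  ok (μ self-dual)
      ?Unit vs ?Unit  ✗ same direction on both sides — not dual

NO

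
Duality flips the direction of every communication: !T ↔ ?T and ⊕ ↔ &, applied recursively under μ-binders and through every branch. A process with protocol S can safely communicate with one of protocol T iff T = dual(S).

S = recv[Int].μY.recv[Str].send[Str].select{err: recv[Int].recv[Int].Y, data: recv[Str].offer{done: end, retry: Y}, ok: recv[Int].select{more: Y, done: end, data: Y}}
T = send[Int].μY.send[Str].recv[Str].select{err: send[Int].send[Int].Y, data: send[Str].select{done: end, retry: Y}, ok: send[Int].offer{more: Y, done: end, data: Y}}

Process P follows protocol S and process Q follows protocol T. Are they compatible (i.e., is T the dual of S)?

NO

recv[Int] ‖ send[Int]  ✓
  μY ‖ μY  ✓ (μ self-dual)
    recv[Str] ‖ send[Str]  ✓
      send[Str] ‖ recv[Str]  ✓
        select{err,data,ok} ‖ select{err,data,ok}  ✗ choice polarity not flipped — not dual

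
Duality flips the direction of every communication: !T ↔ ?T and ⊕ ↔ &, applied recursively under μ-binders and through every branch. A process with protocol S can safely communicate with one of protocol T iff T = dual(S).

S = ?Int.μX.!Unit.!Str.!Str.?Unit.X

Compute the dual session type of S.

?Int ↦ !Int
  μX ↦ μX  (binder kept)
    !Unit ↦ ?Unit
      !Str ↦ ?Str
        !Str ↦ ?Str
          ?Unit ↦ !Unit
            X ↦ X

!Int.μX.?Unit.?Str.?Str.!Unit.X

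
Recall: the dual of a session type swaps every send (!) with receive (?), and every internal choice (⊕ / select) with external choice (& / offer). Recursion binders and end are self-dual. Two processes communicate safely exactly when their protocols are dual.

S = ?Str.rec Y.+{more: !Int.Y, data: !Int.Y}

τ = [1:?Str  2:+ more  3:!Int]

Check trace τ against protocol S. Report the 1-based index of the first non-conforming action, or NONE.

NONE

step 1: ?Str  ✓  state: rec Y.…
step 2: + more  ✓  state: !Int.rec Y.…
step 3: !Int  ✓  state: rec Y.…
τ conforms to S (length 3)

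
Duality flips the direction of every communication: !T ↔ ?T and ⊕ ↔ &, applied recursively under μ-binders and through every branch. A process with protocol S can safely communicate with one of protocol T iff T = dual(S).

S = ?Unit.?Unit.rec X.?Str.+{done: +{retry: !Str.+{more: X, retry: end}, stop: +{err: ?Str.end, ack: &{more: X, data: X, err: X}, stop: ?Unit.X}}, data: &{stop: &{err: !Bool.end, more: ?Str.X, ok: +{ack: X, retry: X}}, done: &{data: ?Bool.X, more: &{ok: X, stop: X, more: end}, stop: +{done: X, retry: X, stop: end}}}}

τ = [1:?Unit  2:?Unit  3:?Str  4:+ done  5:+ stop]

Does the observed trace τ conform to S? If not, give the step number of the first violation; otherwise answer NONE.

@1 ?Unit  ✓  cont: ?Unit.rec X.…
@2 ?Unit  ✓  cont: rec X.…
@3 ?Str  ✓  cont: +{done: +{retry: !Str.+{more: rec X.…, retry: end}, stop: +{err: ?Str.end, ack: &{more: rec X.…, data: rec X.…, err: rec X.…}, stop: ?Unit.rec X.…}}, data: &{stop: &{err: !Bool.end, more: ?Str.rec X.…, ok: +{ack: rec X.…, retry: rec X.…}}, done: &{data: ?Bool.rec X.…, more: &{ok: rec X.…, stop: rec X.…, more: end}, stop: +{done: rec X.…, retry: rec X.…, stop: end}}}}
@4 + done  ✓  cont: +{retry: !Str.+{more: rec X.…, retry: end}, stop: +{err: ?Str.end, ack: &{more: rec X.…, data: rec X.…, err: rec X.…}, stop: ?Unit.rec X.…}}
@5 + stop  ✓  cont: +{err: ?Str.end, ack: &{more: rec X.…, data: rec X.…, err: rec X.…}, stop: ?Unit.rec X.…}
all 5 steps conform

NONE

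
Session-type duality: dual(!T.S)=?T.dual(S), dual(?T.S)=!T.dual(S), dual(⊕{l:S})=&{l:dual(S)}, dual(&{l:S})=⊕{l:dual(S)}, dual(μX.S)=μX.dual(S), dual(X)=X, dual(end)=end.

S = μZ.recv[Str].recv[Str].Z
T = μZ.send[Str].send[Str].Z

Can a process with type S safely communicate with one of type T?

μZ | μZ  ok (binder kept)
  recv[Str] | send[Str]  ok
    recv[Str] | send[Str]  ok
      Z | Z  ok

YES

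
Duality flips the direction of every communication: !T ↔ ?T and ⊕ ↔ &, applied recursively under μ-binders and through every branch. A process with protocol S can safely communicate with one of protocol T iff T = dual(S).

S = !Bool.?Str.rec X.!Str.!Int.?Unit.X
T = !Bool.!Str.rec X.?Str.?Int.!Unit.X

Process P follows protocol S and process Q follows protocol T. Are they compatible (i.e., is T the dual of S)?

!Bool ‖ !Bool  ✗ same direction on both sides — not dual

NO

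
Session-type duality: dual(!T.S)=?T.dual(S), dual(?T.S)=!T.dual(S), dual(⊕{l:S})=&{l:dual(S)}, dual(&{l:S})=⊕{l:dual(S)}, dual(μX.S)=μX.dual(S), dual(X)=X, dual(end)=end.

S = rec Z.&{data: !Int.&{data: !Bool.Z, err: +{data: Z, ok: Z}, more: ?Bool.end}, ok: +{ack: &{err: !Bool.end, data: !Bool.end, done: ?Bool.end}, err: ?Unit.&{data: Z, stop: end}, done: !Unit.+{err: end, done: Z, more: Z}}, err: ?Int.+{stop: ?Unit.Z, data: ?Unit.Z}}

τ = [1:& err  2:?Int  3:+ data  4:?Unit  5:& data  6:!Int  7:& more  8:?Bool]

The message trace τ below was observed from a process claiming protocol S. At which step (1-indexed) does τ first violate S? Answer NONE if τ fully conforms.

NONE

[1] & err  ok  now at ?Int.+{stop: ?Unit.rec Z.…, data: ?Unit.rec Z.…}
[2] ?Int  ok  now at +{stop: ?Unit.rec Z.…, data: ?Unit.rec Z.…}
[3] + data  ok  now at ?Unit.rec Z.…
[4] ?Unit  ok  now at rec Z.…
[5] & data  ok  now at !Int.&{data: !Bool.rec Z.…, err: +{data: rec Z.…, ok: rec Z.…}, more: ?Bool.end}
[6] !Int  ok  now at &{data: !Bool.rec Z.…, err: +{data: rec Z.…, ok: rec Z.…}, more: ?Bool.end}
[7] & more  ok  now at ?Bool.end
[8] ?Bool  ok  now at end
τ conforms to S (length 8)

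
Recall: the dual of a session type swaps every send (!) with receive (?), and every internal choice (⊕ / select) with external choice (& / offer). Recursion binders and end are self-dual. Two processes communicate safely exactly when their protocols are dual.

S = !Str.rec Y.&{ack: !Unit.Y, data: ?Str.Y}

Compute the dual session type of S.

!Str ↦ ?Str
  rec Y ↦ rec Y  (μ self-dual)
    &{ack,data} ↦ +{ack,data}  (external→internal)
      • ack:
        !Unit ↦ ?Unit
          Y self-dual
      • data:
        ?Str ↦ !Str
          Y self-dual

?Str.rec Y.+{ack: ?Unit.Y, data: !Str.Y}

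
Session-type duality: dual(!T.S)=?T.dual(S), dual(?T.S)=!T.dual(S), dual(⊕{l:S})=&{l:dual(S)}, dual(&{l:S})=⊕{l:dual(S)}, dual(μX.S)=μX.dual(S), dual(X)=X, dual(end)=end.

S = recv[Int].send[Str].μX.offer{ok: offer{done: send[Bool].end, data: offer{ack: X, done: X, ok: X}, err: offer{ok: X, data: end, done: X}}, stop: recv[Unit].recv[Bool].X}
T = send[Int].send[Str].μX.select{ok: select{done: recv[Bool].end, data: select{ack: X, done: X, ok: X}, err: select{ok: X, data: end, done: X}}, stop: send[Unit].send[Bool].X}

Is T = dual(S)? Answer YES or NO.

recv[Int] vs send[Int]  match
  send[Str] vs send[Str]  ✗ same direction on both sides — not dual

NO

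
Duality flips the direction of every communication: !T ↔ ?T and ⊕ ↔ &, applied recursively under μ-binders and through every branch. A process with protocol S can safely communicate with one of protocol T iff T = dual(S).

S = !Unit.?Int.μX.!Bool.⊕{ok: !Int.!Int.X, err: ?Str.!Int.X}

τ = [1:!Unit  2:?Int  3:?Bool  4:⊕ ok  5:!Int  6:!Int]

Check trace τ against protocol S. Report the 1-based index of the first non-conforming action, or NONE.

3

@1 !Unit  ✓  residual = ?Int.μX.…
@2 ?Int  ✓  residual = μX.…
@3 got ?Bool, protocol expects !Bool  ✗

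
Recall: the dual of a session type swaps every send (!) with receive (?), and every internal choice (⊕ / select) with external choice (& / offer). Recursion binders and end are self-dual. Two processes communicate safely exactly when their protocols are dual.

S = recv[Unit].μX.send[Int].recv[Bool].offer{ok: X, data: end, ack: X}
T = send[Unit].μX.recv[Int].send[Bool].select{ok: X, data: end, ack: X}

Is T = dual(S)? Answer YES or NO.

recv[Unit] | send[Unit]  ✓
  μX | μX  ✓ (rec unchanged)
    send[Int] | recv[Int]  ✓
      recv[Bool] | send[Bool]  ✓
        offer{ok,data,ack} | select{ok,data,ack}  ✓ labels match
          case ok:
            X | X  ✓
          case data:
            end | end  ✓
          case ack:
            X | X  ✓

YES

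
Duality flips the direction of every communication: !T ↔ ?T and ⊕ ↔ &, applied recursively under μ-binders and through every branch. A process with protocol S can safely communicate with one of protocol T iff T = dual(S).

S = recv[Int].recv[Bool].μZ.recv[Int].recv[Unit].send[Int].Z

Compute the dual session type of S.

recv[Int] = send[Int]
  recv[Bool] = send[Bool]
    μZ = μZ  (μ self-dual)
      recv[Int] = send[Int]
        recv[Unit] = send[Unit]
          send[Int] = recv[Int]
            Z ↦ Z

send[Int].send[Bool].μZ.send[Int].send[Unit].recv[Int].Z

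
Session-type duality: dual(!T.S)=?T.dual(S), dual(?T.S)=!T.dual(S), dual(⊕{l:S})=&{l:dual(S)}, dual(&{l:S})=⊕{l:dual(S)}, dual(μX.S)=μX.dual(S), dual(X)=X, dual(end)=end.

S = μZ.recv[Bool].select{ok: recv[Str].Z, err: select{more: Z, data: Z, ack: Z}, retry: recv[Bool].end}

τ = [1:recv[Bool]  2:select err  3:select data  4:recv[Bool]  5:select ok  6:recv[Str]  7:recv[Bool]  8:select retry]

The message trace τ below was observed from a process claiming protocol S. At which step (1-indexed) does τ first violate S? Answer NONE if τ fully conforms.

NONE

step 1: recv[Bool]  ok  residual = select{ok: recv[Str].μZ.…, err: select{more: μZ.…, data: μZ.…, ack: μZ.…}, retry: recv[Bool].end}
step 2: select err  ok  residual = select{more: μZ.…, data: μZ.…, ack: μZ.…}
step 3: select data  ok  residual = μZ.…
step 4: recv[Bool]  ok  residual = select{ok: recv[Str].μZ.…, err: select{more: μZ.…, data: μZ.…, ack: μZ.…}, retry: recv[Bool].end}
step 5: select ok  ok  residual = recv[Str].μZ.…
step 6: recv[Str]  ok  residual = μZ.…
step 7: recv[Bool]  ok  residual = select{ok: recv[Str].μZ.…, err: select{more: μZ.…, data: μZ.…, ack: μZ.…}, retry: recv[Bool].end}
step 8: select retry  ok  residual = recv[Bool].end
trace exhausted — no violation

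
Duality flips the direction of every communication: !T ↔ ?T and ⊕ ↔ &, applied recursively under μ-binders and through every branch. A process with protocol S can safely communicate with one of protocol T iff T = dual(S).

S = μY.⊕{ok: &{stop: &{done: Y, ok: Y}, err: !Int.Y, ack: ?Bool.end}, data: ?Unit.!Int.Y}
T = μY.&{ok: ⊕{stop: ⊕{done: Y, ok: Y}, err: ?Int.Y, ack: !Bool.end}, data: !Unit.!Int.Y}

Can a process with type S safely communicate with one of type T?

μY vs μY  match (rec unchanged)
  ⊕{ok,data} vs &{ok,data}  match labels match
    [ok]
      &{stop,err,ack} vs ⊕{stop,err,ack}  match labels match
        [stop]
          &{done,ok} vs ⊕{done,ok}  match labels match
            [done]
              Y vs Y  match
            [ok]
              Y vs Y  match
        [err]
          !Int vs ?Int  match
            Y vs Y  match
        [ack]
          ?Bool vs !Bool  match
            end vs end  match
    [data]
      ?Unit vs !Unit  match
        !Int vs !Int  ✗ same direction on both sides — not dual

NO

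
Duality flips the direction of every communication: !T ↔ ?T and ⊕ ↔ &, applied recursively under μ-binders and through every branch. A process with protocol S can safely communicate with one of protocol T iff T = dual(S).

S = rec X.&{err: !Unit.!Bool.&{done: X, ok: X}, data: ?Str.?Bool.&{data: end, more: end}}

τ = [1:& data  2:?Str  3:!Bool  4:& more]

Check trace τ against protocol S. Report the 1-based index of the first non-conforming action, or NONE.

step 1: & data  match  state: ?Str.?Bool.&{data: end, more: end}
step 2: ?Str  match  state: ?Bool.&{data: end, more: end}
step 3: got !Bool, protocol expects ?Bool  ✗

3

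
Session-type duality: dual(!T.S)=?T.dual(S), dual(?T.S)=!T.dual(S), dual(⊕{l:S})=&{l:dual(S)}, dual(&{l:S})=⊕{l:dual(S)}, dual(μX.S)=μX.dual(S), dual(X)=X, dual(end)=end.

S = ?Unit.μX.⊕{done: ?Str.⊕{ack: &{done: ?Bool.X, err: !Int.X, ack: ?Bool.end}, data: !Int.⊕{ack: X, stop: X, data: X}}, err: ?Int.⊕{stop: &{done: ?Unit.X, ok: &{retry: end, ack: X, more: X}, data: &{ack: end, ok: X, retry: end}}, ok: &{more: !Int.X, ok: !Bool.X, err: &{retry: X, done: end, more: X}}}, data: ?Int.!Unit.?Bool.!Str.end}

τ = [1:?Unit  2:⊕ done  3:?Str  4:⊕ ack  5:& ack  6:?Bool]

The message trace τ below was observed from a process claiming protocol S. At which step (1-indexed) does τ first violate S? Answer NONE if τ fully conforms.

NONE

@1 ?Unit  ✓  state: μX.…
@2 ⊕ done  ✓  state: ?Str.⊕{ack: &{done: ?Bool.μX.…, err: !Int.μX.…, ack: ?Bool.end}, data: !Int.⊕{ack: μX.…, stop: μX.…, data: μX.…}}
@3 ?Str  ✓  state: ⊕{ack: &{done: ?Bool.μX.…, err: !Int.μX.…, ack: ?Bool.end}, data: !Int.⊕{ack: μX.…, stop: μX.…, data: μX.…}}
@4 ⊕ ack  ✓  state: &{done: ?Bool.μX.…, err: !Int.μX.…, ack: ?Bool.end}
@5 & ack  ✓  state: ?Bool.end
@6 ?Bool  ✓  state: end
trace exhausted — no violation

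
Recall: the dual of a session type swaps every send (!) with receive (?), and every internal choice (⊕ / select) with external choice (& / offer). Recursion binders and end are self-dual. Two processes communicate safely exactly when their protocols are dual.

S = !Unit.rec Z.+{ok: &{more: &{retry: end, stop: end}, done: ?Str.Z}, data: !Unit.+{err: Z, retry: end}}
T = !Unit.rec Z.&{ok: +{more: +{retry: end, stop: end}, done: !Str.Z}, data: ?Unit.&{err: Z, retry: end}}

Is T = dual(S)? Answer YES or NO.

NO

!Unit | !Unit  ✗ same direction on both sides — not dual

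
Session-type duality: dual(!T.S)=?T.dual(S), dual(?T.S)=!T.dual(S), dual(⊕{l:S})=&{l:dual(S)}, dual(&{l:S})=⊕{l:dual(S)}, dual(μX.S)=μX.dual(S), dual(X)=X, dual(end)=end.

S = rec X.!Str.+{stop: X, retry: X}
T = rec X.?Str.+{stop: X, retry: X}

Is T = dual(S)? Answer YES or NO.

NO

rec X vs rec X  ok (rec unchanged)
  !Str vs ?Str  ok
    +{stop,retry} vs +{stop,retry}  ✗ choice polarity not flipped — not dual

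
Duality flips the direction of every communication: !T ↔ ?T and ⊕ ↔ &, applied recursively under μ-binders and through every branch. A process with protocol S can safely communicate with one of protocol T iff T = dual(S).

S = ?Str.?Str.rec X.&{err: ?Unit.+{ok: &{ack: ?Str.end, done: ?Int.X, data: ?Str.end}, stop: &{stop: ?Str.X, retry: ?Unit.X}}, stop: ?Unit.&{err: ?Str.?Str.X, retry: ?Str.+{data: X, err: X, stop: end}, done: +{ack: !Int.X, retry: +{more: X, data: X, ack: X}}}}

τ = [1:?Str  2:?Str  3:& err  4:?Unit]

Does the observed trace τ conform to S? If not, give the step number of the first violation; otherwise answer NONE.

@1 ?Str  ok  state: ?Str.rec X.…
@2 ?Str  ok  state: rec X.…
@3 & err  ok  state: ?Unit.+{ok: &{ack: ?Str.end, done: ?Int.rec X.…, data: ?Str.end}, stop: &{stop: ?Str.rec X.…, retry: ?Unit.rec X.…}}
@4 ?Unit  ok  state: +{ok: &{ack: ?Str.end, done: ?Int.rec X.…, data: ?Str.end}, stop: &{stop: ?Str.rec X.…, retry: ?Unit.rec X.…}}
trace exhausted — no violation

NONE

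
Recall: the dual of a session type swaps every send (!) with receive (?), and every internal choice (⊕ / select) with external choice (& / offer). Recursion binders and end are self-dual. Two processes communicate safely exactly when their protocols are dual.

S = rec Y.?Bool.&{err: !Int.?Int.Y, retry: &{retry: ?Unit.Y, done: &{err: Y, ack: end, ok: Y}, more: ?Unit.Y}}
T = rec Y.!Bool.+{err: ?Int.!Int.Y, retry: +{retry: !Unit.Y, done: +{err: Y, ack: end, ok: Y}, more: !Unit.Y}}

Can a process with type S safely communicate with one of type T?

YES

rec Y vs rec Y  ok (μ self-dual)
  ?Bool vs !Bool  ok
    &{err,retry} vs +{err,retry}  ok labels match
      • err:
        !Int vs ?Int  ok
          ?Int vs !Int  ok
            Y vs Y  ok
      • retry:
        &{retry,done,more} vs +{retry,done,more}  ok labels match
          • retry:
            ?Unit vs !Unit  ok
              Y vs Y  ok
          • done:
            &{err,ack,ok} vs +{err,ack,ok}  ok labels match
              • err:
                Y vs Y  ok
              • ack:
                end vs end  ok
              • ok:
                Y vs Y  ok
          • more:
            ?Unit vs !Unit  ok
              Y vs Y  ok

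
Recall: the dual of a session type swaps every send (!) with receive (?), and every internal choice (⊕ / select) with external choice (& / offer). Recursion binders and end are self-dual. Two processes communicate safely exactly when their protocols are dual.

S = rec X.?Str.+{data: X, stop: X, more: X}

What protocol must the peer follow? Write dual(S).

rec X ↦ rec X  (binder kept)
  ?Str ↦ !Str
    +{data,stop,more} ↦ &{data,stop,more}  (internal→external)
      case data:
        X ↦ X
      case stop:
        X ↦ X
      case more:
        X ↦ X

rec X.!Str.&{data: X, stop: X, more: X}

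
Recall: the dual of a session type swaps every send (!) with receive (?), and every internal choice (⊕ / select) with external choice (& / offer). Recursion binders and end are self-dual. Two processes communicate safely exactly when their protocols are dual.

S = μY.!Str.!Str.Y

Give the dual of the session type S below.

μY = μY  (μ self-dual)
  !Str = ?Str
    !Str = ?Str
      Y ↦ Y

μY.?Str.?Str.Y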